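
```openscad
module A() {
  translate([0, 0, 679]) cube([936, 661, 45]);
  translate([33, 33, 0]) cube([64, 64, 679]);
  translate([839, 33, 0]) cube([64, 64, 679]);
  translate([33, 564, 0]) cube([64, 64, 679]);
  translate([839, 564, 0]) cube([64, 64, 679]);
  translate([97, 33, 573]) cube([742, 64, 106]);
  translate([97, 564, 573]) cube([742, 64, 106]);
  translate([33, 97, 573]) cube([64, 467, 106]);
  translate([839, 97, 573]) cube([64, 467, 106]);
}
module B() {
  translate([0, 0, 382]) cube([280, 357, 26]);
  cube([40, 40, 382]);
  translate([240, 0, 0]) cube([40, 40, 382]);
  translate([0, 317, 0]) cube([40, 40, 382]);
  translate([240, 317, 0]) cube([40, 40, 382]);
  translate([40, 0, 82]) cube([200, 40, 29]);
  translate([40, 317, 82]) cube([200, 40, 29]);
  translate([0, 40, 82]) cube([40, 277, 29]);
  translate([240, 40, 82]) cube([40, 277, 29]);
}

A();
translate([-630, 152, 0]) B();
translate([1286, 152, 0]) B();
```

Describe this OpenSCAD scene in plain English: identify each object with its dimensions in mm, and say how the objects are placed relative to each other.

A is a table: top 936 mm (x) × 661 mm (y), 45 mm thick, upper face at z = 724 mm, on four 64×64 mm square legs, each inset 33 mm from the nearest pair of top edges, running from z = 0 to the bottom of the top. Four apron rails, 64 mm thick and 106 mm tall, run between adjacent legs with their top edges flush with the underside of the top and their outer faces flush with the legs' outer faces.

B is a four-legged stool. The seat is a 280×357×26 mm slab whose top surface is at z = 408 mm; four square legs, each 40×40 mm in cross-section, run from the floor (z = 0) to the underside of the seat, each flush with a corner of the seat. Four stretchers, 40 mm wide and 29 mm tall, connect adjacent legs with their undersides at z = 82 mm, each running between the inner faces of the legs it joins and aligned with the legs' outer faces on the other axis.

Two stools sit around the table at the −x, +x sides.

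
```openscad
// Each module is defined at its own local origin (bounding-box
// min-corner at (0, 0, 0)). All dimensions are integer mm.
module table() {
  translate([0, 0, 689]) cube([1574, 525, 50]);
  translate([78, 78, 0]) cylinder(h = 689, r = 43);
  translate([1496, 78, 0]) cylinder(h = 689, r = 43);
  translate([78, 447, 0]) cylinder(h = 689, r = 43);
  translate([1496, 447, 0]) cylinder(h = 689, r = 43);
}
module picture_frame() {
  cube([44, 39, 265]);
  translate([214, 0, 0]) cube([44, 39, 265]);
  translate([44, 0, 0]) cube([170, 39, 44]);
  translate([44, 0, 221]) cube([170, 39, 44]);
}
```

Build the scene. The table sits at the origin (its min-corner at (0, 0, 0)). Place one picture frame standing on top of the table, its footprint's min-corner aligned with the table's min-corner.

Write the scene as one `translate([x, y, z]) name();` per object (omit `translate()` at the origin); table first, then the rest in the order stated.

table();
translate([0, 0, 739]) picture_frame();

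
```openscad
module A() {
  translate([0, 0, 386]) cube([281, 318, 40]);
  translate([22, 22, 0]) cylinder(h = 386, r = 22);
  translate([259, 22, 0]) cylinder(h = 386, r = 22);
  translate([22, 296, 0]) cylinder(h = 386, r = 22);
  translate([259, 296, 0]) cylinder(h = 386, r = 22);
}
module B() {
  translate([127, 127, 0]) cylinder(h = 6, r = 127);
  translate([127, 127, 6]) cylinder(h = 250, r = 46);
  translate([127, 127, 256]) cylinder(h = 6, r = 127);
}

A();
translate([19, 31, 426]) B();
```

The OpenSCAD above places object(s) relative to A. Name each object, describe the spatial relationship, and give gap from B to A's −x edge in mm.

The spool's min-x is at 19; the stool's min-x is 0; gap = 19 mm.

A is a stool. B is a spool. The spool is on top of the stool. The gap from the spool to the stool's −x edge is 19 mm.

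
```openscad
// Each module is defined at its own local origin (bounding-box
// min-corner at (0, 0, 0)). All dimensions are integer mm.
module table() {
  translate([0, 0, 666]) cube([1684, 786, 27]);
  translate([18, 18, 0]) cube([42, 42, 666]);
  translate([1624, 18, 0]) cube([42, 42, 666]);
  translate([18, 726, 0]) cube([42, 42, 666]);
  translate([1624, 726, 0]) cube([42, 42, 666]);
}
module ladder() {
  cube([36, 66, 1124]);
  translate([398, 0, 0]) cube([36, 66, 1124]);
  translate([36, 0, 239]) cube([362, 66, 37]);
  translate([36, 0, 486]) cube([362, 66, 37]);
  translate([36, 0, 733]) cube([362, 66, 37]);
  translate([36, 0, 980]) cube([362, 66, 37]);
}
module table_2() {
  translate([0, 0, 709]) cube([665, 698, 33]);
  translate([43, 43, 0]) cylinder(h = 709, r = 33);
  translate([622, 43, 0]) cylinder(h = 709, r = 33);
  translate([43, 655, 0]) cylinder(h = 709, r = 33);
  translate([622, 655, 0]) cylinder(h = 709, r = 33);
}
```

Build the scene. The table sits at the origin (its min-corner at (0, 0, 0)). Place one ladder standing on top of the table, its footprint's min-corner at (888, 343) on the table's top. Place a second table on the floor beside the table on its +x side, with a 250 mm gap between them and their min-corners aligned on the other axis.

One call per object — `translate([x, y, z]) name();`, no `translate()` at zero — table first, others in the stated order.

table();
translate([888, 343, 693]) ladder();
translate([1934, 0, 0]) table_2();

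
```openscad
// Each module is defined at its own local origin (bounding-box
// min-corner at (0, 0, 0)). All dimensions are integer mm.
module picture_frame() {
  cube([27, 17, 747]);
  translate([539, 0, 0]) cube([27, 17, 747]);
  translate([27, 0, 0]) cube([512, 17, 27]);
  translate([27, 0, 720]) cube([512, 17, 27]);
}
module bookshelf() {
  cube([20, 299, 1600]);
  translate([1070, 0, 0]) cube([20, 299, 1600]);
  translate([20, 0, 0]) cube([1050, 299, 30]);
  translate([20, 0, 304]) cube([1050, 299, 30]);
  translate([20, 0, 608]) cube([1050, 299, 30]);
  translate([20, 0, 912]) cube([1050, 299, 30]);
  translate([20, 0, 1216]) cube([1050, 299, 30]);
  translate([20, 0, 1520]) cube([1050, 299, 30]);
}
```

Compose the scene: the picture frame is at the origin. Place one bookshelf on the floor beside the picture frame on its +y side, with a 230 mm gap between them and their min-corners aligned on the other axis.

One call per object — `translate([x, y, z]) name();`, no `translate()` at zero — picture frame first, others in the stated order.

picture_frame();
translate([0, 247, 0]) bookshelf();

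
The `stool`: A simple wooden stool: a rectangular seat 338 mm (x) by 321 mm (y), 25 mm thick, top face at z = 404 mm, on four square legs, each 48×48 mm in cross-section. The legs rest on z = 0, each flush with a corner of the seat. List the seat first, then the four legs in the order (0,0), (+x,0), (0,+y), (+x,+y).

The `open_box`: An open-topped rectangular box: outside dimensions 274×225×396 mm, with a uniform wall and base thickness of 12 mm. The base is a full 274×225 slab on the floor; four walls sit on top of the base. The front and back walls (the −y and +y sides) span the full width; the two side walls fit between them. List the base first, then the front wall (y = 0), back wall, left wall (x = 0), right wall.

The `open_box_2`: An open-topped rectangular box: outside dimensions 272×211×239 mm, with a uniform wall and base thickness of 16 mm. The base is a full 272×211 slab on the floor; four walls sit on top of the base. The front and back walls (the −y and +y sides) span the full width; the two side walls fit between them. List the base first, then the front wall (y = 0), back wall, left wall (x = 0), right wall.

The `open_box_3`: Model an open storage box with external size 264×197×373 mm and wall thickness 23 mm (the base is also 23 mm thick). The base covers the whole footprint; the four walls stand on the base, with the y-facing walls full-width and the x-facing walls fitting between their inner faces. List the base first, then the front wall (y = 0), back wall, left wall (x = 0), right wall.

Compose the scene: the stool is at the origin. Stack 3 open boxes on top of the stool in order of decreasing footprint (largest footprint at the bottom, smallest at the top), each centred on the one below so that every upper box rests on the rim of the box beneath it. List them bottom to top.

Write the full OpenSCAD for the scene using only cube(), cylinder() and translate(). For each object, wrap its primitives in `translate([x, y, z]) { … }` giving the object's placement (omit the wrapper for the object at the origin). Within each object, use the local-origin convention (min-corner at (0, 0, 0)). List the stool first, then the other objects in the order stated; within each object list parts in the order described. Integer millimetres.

translate([0, 0, 379]) cube([338, 321, 25]);
cube([48, 48, 379]);
translate([290, 0, 0]) cube([48, 48, 379]);
translate([0, 273, 0]) cube([48, 48, 379]);
translate([290, 273, 0]) cube([48, 48, 379]);
translate([32, 48, 404]) {
  cube([274, 225, 12]);
  translate([0, 0, 12]) cube([274, 12, 384]);
  translate([0, 213, 12]) cube([274, 12, 384]);
  translate([0, 12, 12]) cube([12, 201, 384]);
  translate([262, 12, 12]) cube([12, 201, 384]);
}
translate([33, 55, 800]) {
  cube([272, 211, 16]);
  translate([0, 0, 16]) cube([272, 16, 223]);
  translate([0, 195, 16]) cube([272, 16, 223]);
  translate([0, 16, 16]) cube([16, 179, 223]);
  translate([256, 16, 16]) cube([16, 179, 223]);
}
translate([37, 62, 1039]) {
  cube([264, 197, 23]);
  translate([0, 0, 23]) cube([264, 23, 350]);
  translate([0, 174, 23]) cube([264, 23, 350]);
  translate([0, 23, 23]) cube([23, 151, 350]);
  translate([241, 23, 23]) cube([23, 151, 350]);
}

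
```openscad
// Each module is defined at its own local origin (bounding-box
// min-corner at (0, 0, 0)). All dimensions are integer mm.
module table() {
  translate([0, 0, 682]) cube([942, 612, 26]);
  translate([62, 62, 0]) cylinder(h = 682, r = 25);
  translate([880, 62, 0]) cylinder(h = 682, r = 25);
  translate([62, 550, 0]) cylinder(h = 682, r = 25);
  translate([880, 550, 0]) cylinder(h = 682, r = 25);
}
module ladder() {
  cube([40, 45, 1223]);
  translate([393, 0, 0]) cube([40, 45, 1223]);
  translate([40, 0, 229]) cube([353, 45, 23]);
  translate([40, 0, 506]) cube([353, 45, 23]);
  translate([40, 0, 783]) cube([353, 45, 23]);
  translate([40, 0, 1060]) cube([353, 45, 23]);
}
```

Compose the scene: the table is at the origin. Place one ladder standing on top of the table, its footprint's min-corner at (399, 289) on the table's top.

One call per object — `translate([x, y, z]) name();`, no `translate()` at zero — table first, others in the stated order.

table();
translate([399, 289, 708]) ladder();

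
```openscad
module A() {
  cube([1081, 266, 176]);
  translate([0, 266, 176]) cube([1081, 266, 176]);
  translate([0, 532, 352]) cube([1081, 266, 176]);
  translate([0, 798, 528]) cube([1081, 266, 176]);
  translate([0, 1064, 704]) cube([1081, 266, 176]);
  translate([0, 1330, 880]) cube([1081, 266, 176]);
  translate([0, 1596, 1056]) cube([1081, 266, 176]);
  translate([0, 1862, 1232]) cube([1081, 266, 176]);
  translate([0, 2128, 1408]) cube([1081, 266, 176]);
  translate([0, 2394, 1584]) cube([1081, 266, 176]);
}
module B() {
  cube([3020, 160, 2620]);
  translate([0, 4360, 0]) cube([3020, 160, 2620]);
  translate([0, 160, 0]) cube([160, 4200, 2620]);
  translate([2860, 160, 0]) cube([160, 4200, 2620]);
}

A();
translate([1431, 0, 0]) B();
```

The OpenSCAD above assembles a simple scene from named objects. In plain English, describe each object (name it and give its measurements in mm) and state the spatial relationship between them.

A is a straight staircase of 10 solid steps. Each step is 1081 mm wide (x), 266 mm deep (y, the going) and 176 mm tall (the rise). The first step rests on the floor; each subsequent step sits one going further in +y and one rise higher in +z, directly behind and above the previous step with no overlap.

B is a box-shaped house frame (walls only): outside footprint 3020×4520 mm, wall height 2620 mm, wall thickness 160 mm. The two y-facing walls run the full x-width; the two x-facing walls fit between the inner faces of the y-facing walls.

The house frame is on the floor beside the staircase on its +x side.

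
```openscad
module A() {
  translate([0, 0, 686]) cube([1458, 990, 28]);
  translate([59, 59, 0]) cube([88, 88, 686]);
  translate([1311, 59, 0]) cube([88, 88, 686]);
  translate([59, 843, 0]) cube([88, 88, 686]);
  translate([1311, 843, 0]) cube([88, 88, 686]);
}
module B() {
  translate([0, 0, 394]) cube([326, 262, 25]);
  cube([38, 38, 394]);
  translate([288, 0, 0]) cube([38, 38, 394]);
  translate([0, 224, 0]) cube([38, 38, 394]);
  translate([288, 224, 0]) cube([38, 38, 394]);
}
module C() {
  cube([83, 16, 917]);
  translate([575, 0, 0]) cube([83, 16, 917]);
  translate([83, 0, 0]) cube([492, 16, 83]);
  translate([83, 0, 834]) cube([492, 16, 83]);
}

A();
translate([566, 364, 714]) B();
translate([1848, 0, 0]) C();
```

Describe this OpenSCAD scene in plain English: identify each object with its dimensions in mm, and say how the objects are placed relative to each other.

A is a table: top 1458 mm (x) × 990 mm (y), 28 mm thick, upper face at z = 714 mm, on four 88×88 mm square legs, each inset 59 mm from the nearest pair of top edges, running from z = 0 to the bottom of the top.

B is a simple wooden stool: a rectangular seat 326 mm (x) by 262 mm (y), 25 mm thick, top face at z = 419 mm, on four square legs, each 38×38 mm in cross-section. The legs rest on z = 0, each flush with a corner of the seat.

C is a rectangular picture frame lying in the x–z plane (depth along y). The opening is 492 mm wide (x) by 751 mm tall (z), surrounded by a border 83 mm wide on all four sides. The frame is 16 mm deep and is made of two full-height vertical stiles with two horizontal rails fitted between them.

The stool is on top of the table, centred. The picture frame is on the floor beside the table on its +x side.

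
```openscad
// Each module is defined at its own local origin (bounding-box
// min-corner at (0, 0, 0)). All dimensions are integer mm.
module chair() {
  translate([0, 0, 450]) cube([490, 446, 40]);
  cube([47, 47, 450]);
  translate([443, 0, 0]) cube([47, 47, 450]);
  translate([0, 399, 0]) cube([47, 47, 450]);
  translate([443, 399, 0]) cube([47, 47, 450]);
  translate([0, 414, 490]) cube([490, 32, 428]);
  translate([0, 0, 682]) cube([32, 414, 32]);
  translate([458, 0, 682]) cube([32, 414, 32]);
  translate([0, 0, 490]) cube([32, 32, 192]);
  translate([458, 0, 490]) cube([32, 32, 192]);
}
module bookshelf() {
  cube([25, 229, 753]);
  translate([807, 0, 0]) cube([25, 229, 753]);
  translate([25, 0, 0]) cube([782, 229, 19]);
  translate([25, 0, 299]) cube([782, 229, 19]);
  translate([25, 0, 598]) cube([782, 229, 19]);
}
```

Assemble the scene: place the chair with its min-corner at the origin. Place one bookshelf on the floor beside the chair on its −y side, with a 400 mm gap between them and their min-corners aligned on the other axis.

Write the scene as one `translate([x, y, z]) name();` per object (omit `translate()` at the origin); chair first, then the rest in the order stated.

chair();
translate([0, -629, 0]) bookshelf();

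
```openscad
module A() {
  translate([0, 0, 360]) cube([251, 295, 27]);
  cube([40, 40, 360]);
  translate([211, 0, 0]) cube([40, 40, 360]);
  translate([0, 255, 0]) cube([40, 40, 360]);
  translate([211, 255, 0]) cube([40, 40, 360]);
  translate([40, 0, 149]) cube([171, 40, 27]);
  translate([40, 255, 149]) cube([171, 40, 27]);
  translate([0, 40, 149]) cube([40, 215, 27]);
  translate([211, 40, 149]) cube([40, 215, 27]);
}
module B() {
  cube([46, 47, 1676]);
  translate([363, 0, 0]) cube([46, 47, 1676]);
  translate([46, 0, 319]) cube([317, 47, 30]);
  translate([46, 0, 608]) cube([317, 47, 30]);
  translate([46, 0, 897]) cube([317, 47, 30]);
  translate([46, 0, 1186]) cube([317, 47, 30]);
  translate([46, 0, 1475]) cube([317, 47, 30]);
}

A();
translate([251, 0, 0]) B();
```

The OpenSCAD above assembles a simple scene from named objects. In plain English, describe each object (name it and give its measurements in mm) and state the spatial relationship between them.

A is a simple wooden stool: a rectangular seat 251 mm (x) by 295 mm (y), 27 mm thick, top face at z = 387 mm, on four square legs, each 40×40 mm in cross-section. The legs rest on z = 0, each flush with a corner of the seat. Four stretchers, 40 mm wide and 27 mm tall, connect adjacent legs with their undersides at z = 149 mm, each running between the inner faces of the legs it joins and aligned with the legs' outer faces on the other axis.

B is a straight ladder. Two 46×47 mm vertical rails, 1676 mm tall, stand 409 mm apart (outside-to-outside) with their front faces coplanar on the −y side. 5 rungs, each 47 mm deep and 30 mm tall, span between the inner faces of the rails, front faces flush with the rails. The lowest rung's underside is at z = 319 mm and rungs are spaced 289 mm apart (underside to underside).

The ladder is against the stool's +x side, with their −y faces flush.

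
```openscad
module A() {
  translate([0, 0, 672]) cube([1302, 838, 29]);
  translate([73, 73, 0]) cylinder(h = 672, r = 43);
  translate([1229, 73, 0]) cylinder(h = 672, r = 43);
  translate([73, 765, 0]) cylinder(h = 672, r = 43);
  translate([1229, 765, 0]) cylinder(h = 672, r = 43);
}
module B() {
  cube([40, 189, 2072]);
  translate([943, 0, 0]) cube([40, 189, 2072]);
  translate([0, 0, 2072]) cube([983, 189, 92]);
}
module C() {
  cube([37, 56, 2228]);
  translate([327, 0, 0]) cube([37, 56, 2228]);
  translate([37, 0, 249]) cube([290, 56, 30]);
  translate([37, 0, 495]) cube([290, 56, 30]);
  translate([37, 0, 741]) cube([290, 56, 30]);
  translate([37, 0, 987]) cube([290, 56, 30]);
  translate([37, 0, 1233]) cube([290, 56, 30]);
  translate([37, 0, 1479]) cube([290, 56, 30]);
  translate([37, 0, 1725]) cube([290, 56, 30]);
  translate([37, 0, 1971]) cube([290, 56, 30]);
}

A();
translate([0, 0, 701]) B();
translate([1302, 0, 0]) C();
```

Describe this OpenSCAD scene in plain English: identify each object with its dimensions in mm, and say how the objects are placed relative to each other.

A is a rectangular dining table. The top is 1302×838×29 mm with its upper surface at z = 701 mm. It stands on four round legs of 86 mm diameter, each leg's bounding box inset 30 mm from the nearest pair of top edges, running from the floor to the underside of the top.

B is a rectangular door frame: two vertical jambs of 40×189 mm section, 2072 mm tall, with a clear opening 903 mm wide between their inner faces. A header 92 mm tall and 189 mm deep lies on top of the jambs and spans the full outside width.

C is a wooden ladder with two side rails of 37×56 mm section and 2228 mm height, set 364 mm apart overall. Between them run 8 rectangular rungs (56 mm deep, 30 mm thick), front faces flush with the rails' −y face. The bottom of the first rung is 249 mm above the floor and each subsequent rung is 246 mm higher than the one below.

The door frame is on top of the table. The ladder is against the table's +x side, with their −y faces flush.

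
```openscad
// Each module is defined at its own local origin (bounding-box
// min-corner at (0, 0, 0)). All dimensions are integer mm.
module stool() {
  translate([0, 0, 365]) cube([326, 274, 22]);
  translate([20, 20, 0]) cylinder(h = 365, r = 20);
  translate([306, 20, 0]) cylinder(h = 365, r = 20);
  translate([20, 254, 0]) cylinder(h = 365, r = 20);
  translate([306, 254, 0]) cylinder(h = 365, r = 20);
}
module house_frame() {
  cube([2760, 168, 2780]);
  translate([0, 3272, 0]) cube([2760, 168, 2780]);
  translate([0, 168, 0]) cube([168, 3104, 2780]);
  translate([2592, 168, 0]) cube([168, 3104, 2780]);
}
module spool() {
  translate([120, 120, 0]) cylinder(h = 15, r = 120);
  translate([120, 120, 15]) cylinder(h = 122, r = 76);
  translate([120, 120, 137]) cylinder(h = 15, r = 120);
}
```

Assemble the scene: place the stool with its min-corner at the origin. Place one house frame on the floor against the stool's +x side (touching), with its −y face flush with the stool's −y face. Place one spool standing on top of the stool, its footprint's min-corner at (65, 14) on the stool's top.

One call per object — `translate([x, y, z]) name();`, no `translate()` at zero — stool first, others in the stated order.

stool();
translate([326, 0, 0]) house_frame();
translate([65, 14, 387]) spool();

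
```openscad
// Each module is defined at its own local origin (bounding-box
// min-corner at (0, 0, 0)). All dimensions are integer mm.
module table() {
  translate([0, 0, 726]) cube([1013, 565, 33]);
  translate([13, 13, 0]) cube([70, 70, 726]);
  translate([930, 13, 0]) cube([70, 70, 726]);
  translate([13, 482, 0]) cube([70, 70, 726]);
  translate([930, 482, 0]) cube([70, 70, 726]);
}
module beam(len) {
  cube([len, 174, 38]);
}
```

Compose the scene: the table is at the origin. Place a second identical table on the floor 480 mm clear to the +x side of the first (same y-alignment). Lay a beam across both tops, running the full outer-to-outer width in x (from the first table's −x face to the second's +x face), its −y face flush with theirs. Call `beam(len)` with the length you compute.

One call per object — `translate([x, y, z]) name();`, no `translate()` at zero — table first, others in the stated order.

table();
translate([1493, 0, 0]) table();
translate([0, 0, 759]) beam(2506);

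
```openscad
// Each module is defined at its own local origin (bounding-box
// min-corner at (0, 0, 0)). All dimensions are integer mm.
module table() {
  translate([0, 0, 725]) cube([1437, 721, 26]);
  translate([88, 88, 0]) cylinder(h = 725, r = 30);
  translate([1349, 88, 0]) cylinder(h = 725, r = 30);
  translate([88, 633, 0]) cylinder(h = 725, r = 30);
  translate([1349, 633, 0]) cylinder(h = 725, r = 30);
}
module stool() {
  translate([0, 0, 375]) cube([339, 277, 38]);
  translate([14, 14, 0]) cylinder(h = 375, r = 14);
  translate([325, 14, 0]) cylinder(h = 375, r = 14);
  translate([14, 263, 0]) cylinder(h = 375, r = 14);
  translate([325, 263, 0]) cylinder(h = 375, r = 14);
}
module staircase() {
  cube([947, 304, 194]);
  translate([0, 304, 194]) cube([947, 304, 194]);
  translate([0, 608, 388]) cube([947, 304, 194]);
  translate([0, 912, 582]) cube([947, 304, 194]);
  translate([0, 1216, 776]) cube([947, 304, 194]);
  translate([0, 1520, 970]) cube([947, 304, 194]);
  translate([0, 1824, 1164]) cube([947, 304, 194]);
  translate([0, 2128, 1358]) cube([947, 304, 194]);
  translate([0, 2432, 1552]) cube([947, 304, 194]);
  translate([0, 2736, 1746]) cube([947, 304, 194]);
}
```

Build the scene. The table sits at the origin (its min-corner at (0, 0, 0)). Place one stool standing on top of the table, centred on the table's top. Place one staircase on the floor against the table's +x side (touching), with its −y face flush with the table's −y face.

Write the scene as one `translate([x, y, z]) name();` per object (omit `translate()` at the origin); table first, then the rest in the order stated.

table();
translate([549, 222, 751]) stool();
translate([1437, 0, 0]) staircase();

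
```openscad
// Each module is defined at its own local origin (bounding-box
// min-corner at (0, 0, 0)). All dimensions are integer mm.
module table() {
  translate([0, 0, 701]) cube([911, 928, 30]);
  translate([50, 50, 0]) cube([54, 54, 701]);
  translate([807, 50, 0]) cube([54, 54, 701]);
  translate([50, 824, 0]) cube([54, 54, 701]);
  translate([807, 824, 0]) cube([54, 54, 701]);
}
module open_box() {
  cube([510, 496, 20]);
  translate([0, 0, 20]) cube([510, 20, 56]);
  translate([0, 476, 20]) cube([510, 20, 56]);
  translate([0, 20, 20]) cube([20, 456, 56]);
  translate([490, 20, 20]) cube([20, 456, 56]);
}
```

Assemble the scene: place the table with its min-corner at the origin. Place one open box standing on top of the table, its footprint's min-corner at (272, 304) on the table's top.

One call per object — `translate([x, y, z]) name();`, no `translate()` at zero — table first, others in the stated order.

table();
translate([272, 304, 731]) open_box();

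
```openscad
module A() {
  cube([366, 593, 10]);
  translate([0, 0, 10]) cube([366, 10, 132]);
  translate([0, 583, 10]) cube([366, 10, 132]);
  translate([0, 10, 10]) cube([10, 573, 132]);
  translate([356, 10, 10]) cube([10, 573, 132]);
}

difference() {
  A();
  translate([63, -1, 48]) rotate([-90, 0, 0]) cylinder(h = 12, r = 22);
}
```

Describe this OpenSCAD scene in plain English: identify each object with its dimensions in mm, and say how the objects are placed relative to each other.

A is an open-topped rectangular box: outside dimensions 366×593×142 mm, with a uniform wall and base thickness of 10 mm. The base is a full 366×593 slab on the floor; four walls sit on top of the base. The front and back walls (the −y and +y sides) span the full width; the two side walls fit between them.

The open box has a circular hole of radius 22 mm through its front wall, centred at (x = 63, z = 48).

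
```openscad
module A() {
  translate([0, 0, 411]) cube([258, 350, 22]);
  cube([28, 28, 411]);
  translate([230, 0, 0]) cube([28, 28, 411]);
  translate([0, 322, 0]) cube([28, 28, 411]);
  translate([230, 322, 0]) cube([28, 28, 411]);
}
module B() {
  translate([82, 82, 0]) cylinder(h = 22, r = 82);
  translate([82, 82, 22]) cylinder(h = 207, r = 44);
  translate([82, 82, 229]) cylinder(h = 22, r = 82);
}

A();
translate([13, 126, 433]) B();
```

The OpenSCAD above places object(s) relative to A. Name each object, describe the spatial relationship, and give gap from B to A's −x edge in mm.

A is a stool. B is a spool. The spool is on top of the stool. The gap from the spool to the stool's −x edge is 13 mm.

The spool's min-x is at 13; the stool's min-x is 0; gap = 13 mm.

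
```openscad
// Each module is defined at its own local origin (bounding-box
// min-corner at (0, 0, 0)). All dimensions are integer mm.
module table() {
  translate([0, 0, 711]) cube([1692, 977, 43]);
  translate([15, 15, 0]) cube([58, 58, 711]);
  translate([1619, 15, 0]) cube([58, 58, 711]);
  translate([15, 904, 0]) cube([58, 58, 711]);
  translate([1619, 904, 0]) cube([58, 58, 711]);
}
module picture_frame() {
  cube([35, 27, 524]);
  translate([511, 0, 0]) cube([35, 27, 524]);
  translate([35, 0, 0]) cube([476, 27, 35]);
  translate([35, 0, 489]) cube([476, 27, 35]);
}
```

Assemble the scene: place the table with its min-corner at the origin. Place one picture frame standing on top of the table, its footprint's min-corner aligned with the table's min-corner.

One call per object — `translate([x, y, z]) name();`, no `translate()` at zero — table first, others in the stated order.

table();
translate([0, 0, 754]) picture_frame();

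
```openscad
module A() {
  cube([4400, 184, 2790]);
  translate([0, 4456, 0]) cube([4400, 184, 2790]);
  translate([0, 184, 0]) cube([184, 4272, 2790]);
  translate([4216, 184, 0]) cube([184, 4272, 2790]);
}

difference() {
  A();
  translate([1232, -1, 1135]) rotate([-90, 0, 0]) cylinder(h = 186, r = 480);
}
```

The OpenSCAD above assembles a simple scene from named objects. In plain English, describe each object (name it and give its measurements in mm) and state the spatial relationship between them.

A is a box-shaped house frame (walls only): outside footprint 4400×4640 mm, wall height 2790 mm, wall thickness 184 mm. The two y-facing walls run the full x-width; the two x-facing walls fit between the inner faces of the y-facing walls.

The house frame has a circular hole of radius 480 mm through its front wall, centred at (x = 1232, z = 1135).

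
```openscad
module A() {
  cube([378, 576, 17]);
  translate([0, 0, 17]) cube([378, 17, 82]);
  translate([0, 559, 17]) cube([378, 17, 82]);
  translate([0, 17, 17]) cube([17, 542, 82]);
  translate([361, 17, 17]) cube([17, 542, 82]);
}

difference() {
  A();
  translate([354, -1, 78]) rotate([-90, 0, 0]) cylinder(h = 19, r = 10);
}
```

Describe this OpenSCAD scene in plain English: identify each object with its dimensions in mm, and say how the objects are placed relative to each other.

A is an open-topped rectangular box: outside dimensions 378×576×99 mm, with a uniform wall and base thickness of 17 mm. The base is a full 378×576 slab on the floor; four walls sit on top of the base. The front and back walls (the −y and +y sides) span the full width; the two side walls fit between them.

The open box has a circular hole of radius 10 mm through its front wall, centred at (x = 354, z = 78).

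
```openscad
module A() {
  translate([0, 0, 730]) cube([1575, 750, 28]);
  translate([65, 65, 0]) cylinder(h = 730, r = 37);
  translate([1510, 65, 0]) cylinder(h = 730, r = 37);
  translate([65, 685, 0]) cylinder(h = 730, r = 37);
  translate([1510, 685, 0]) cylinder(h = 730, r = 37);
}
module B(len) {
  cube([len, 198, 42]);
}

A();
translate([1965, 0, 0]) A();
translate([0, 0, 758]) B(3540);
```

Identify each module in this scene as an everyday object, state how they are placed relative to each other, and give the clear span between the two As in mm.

Second table starts at x = 1965; first ends at x = 1575; clear span = 1965 − 1575 = 390 mm.

A is a table. B is a beam. A beam spans the tops of two tables. The clear span between the two tables is 390 mm.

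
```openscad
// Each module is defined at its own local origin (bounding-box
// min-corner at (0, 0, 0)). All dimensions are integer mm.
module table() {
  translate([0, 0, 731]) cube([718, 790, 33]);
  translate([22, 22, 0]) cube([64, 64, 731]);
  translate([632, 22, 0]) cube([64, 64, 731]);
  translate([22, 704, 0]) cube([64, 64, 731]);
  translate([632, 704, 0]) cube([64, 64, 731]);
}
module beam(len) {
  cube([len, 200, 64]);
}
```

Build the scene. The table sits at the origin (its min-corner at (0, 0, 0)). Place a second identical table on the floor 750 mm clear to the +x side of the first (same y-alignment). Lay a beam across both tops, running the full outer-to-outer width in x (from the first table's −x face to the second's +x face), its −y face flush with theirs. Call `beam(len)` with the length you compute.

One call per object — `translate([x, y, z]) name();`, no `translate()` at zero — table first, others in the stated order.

table();
translate([1468, 0, 0]) table();
translate([0, 0, 764]) beam(2186);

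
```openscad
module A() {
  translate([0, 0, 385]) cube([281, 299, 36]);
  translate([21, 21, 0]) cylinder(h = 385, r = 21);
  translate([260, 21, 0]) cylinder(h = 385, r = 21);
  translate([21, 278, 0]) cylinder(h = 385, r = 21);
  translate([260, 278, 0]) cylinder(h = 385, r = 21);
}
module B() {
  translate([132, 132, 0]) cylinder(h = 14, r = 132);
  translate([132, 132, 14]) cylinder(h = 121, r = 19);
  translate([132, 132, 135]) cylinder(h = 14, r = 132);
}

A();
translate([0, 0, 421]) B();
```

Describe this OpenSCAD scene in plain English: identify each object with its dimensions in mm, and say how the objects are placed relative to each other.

A is a four-legged stool. The seat is 281×299 mm, 36 mm thick, top at z = 421 mm. It stands on four round legs, each 42 mm in diameter, from z = 0 to the seat underside, each leg's axis is inset half a diameter from the nearest pair of seat edges (so the leg's bounding box is flush with the corner).

B is a spool: two coaxial disc flanges of radius 132 mm and thickness 14 mm, joined by a core cylinder of radius 19 mm and height 121 mm. The lower flange rests on z = 0 and the three cylinders share a vertical axis.

The spool is on top of the stool.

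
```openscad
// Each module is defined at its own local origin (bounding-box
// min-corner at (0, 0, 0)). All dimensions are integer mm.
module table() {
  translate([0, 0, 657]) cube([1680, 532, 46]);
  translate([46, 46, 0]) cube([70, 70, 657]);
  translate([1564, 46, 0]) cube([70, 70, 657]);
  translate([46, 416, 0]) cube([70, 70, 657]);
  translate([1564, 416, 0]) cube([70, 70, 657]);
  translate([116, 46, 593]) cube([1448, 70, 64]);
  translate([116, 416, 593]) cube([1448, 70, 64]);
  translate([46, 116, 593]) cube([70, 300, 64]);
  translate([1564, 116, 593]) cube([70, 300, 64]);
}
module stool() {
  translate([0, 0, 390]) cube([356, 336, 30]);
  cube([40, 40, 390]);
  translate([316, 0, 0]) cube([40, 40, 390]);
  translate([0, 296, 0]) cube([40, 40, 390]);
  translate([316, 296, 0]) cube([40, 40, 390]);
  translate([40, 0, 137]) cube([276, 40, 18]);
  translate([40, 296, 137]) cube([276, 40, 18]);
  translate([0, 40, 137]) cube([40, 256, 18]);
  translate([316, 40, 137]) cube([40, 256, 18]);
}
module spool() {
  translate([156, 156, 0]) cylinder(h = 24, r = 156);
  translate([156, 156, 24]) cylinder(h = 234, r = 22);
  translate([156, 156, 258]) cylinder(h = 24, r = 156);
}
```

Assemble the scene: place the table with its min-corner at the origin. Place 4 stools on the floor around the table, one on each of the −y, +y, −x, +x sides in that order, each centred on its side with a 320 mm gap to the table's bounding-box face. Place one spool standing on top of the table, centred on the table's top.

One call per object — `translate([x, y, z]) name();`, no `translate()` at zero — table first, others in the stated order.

table();
translate([662, -656, 0]) stool();
translate([662, 852, 0]) stool();
translate([-676, 98, 0]) stool();
translate([2000, 98, 0]) stool();
translate([684, 110, 703]) spool();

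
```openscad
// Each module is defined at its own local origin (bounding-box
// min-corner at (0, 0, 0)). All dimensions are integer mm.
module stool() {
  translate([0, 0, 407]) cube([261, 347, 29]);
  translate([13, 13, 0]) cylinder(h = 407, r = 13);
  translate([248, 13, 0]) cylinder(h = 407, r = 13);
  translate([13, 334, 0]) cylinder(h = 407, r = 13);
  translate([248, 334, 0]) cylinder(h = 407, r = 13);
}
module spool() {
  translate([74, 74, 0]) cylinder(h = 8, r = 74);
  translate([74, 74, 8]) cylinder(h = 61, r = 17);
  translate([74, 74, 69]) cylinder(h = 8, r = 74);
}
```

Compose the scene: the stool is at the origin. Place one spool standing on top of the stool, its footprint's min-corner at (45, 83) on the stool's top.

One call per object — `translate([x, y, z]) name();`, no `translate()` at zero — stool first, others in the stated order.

stool();
translate([45, 83, 436]) spool();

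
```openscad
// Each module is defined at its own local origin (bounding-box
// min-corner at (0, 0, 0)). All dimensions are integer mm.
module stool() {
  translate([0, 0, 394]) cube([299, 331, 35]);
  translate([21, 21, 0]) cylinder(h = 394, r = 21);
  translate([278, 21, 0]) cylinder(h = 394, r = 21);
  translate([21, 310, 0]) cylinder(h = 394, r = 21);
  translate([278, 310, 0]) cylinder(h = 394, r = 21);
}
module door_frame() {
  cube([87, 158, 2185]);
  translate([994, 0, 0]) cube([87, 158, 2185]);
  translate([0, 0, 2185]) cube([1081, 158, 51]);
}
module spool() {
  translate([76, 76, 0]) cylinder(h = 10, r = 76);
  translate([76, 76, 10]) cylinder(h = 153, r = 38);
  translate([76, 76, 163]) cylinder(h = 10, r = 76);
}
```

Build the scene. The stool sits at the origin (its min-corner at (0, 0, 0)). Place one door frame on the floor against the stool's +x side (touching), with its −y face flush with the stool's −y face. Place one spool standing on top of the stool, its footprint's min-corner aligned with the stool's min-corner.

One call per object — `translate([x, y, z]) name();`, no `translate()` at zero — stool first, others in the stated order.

stool();
translate([299, 0, 0]) door_frame();
translate([0, 0, 429]) spool();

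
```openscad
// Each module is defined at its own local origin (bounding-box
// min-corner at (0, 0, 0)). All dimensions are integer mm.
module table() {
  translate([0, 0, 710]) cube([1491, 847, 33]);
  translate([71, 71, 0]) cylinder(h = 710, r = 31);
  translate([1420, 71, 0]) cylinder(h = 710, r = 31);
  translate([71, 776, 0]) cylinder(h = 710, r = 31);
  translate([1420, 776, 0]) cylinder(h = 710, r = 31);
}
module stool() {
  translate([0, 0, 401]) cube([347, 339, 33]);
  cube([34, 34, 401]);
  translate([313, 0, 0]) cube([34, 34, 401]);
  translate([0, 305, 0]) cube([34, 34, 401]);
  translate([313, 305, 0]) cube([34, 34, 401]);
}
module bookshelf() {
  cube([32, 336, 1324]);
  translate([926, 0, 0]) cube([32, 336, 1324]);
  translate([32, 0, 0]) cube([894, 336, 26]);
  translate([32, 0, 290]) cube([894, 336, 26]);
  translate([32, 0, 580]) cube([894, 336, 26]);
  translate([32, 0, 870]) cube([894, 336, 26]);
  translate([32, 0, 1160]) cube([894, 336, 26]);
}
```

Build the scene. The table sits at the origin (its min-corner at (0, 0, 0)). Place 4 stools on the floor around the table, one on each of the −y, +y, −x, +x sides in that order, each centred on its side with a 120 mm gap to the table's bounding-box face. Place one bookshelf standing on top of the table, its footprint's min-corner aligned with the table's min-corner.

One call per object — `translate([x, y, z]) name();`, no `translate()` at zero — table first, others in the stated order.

table();
translate([572, -459, 0]) stool();
translate([572, 967, 0]) stool();
translate([-467, 254, 0]) stool();
translate([1611, 254, 0]) stool();
translate([0, 0, 743]) bookshelf();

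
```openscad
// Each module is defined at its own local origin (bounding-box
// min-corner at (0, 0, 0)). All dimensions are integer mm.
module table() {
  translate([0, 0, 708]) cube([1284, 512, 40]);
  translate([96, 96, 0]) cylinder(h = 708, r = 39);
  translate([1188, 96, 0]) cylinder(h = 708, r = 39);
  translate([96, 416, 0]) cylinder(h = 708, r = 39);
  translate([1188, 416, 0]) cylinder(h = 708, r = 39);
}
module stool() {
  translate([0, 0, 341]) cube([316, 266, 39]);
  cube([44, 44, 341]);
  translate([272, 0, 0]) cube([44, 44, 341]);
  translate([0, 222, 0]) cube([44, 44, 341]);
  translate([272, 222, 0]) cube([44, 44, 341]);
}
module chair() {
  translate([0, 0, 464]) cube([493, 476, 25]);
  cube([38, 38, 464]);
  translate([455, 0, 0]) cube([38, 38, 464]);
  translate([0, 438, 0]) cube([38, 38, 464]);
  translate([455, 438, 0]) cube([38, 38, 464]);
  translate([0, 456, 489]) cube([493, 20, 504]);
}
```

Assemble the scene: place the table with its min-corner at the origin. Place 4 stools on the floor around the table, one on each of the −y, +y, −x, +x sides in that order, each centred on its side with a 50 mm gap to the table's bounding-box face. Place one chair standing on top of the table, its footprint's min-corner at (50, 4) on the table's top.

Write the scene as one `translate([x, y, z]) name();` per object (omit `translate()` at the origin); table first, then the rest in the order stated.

table();
translate([484, -316, 0]) stool();
translate([484, 562, 0]) stool();
translate([-366, 123, 0]) stool();
translate([1334, 123, 0]) stool();
translate([50, 4, 748]) chair();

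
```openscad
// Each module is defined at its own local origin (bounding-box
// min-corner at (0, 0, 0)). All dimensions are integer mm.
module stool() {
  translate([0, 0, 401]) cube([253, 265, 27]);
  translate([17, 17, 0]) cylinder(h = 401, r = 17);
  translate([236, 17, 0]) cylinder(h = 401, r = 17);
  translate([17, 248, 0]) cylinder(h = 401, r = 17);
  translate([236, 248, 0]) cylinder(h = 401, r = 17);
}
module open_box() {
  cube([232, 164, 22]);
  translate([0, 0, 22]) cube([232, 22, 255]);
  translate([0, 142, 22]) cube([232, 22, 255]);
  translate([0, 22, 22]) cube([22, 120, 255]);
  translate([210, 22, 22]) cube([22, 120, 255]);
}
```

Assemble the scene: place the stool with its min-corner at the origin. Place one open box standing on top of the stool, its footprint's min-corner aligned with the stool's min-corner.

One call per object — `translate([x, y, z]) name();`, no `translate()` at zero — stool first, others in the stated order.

stool();
translate([0, 0, 428]) open_box();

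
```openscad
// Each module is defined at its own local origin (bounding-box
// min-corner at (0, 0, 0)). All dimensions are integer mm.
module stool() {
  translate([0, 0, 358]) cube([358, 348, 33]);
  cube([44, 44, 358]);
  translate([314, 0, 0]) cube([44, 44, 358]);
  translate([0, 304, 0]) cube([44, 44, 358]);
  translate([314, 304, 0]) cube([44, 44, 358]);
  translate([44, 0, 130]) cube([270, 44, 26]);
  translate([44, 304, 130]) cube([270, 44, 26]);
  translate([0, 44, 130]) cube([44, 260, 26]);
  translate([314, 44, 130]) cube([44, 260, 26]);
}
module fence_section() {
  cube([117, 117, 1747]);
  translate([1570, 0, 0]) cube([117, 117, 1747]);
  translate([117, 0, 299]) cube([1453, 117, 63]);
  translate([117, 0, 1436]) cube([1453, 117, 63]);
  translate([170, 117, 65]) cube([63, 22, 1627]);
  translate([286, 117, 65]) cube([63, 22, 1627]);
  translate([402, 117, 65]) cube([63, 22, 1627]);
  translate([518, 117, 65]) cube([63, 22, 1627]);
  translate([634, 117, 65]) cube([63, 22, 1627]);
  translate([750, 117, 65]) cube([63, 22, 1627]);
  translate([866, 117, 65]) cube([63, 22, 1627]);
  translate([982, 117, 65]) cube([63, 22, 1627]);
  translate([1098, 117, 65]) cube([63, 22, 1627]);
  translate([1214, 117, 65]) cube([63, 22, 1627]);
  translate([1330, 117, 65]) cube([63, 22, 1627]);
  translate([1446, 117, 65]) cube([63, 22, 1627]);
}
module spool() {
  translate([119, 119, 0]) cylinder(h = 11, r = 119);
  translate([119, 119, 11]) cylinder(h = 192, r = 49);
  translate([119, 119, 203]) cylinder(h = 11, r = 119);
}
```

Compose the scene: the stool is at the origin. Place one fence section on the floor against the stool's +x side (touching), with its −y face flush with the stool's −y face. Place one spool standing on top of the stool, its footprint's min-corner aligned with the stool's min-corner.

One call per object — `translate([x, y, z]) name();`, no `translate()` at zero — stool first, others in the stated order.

stool();
translate([358, 0, 0]) fence_section();
translate([0, 0, 391]) spool();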